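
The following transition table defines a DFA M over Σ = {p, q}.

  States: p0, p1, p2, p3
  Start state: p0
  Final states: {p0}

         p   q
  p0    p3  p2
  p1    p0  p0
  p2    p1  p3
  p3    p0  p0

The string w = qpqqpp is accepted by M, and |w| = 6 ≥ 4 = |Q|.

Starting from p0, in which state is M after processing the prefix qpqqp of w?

p1

State sequence: p0 -q-> p2 -p-> p1 -q-> p0 -q-> p2 -p-> p1

After reading 5 characters, M is in state p1.
(This kind of state-tracing is the core of the pumping-lemma construction: with 4 states, pigeonhole forces a repeat within the first 4 steps.)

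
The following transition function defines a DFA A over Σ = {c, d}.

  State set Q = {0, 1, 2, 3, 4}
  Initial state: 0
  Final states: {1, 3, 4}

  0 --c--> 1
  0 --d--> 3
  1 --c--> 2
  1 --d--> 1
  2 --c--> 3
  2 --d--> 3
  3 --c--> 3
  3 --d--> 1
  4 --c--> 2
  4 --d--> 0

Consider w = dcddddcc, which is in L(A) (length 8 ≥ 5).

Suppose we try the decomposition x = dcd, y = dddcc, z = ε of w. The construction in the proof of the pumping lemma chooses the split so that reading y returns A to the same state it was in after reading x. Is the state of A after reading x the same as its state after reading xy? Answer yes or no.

no

State sequence: 0 -d-> 3 -c-> 3 -d-> 1 -d-> 1 -d-> 1 -d-> 1 -c-> 2 -c-> 3

After x (step 3): 1. After xy (step 8): 3.
They differ (1 ≠ 3), so y is not a cycle from the state after x; this split is not the one the pumping-lemma construction produces, and pumping y need not keep the string in L(A).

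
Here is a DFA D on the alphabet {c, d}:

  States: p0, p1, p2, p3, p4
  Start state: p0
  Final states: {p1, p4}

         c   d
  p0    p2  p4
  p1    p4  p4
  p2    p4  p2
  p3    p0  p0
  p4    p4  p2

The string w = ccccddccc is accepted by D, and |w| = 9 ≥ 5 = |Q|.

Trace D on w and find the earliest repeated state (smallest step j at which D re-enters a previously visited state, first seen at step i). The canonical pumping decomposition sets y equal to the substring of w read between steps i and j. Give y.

c

Run of D on w = c c c c d d c c c:
  step 0: p0  (start)
  step 1: p2  (read c: p0→p2)
  step 2: p4  (read c: p2→p4)
  step 3: p4  (read c: p4→p4)   ← first repeat (p4 seen earlier)
  step 4: p4  (read c: p4→p4)
  step 5: p2  (read d: p4→p2)
  step 6: p2  (read d: p2→p2)
  step 7: p4  (read c: p2→p4)
  step 8: p4  (read c: p4→p4)
  step 9: p4  (read c: p4→p4)

So i = 2, j = 3, giving x = w[0:2] = cc, y = w[2:3] = c, z = w[3:9] = cddccc.
Check: |xy| = 3 ≤ 5 and |y| = 1 ≥ 1. Reading y takes D from p4 back to p4, so every xyⁱz is accepted.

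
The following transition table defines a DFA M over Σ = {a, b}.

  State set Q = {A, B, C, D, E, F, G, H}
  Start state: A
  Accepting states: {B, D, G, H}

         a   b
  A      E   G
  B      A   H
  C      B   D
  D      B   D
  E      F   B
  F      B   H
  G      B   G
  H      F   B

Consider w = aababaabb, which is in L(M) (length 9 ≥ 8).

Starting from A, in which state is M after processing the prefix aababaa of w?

B

State sequence: A -a-> E -a-> F -b-> H -a-> F -b-> H -a-> F -a-> B

After reading 7 characters, M is in state B.
(This kind of state-tracing is the core of the pumping-lemma construction: with 8 states, pigeonhole forces a repeat within the first 8 steps.)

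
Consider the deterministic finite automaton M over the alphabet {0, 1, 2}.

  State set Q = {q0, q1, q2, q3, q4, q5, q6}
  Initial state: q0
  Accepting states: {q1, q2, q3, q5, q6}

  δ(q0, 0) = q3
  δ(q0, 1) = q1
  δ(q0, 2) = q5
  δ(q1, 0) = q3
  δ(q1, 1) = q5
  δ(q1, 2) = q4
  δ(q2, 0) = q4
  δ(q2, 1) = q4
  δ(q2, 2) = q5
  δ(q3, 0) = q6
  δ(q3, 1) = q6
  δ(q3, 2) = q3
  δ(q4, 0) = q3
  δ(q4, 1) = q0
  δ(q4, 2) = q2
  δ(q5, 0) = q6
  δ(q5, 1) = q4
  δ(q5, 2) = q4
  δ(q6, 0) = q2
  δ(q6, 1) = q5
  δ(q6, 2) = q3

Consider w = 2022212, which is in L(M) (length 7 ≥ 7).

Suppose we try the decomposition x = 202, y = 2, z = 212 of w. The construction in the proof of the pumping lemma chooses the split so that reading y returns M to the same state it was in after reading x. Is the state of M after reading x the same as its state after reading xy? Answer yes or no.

yes

Run of M on the first 4 characters of w = 2 0 2 2:
  step 0: q0  (start)
  step 1: q5  (read 2: q0→q5)
  step 2: q6  (read 0: q5→q6)
  step 3: q3  (read 2: q6→q3)
  step 4: q3  (read 2: q3→q3)

After x (step 3): q3. After xy (step 4): q3.
They match, so y = 2 drives M around a cycle from q3 back to itself; pumping y any number of times keeps M in q3 before reading z, and xyⁱz ∈ L(M) for every i ≥ 0.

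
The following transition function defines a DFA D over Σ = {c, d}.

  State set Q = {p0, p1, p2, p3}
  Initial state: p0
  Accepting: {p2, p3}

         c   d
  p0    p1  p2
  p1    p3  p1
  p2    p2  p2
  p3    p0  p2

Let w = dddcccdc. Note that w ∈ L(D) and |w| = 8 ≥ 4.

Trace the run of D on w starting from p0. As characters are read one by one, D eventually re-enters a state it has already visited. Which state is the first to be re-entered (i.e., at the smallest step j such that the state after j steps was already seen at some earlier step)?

p2

State sequence: p0 -d-> p2 -d-> p2 -d-> p2 -c-> p2 -c-> p2 -c-> p2 -d-> p2 -c-> p2
First repeat at step 2: p2 was already visited.

The earliest repeat is at step j = 2: D is in p2, which it already visited at step i = 1.
Pumping length from the standard proof: p = 4 (the number of states). The repeated state found above gives |xy| = j ≤ 4 and |y| = j − i ≥ 1.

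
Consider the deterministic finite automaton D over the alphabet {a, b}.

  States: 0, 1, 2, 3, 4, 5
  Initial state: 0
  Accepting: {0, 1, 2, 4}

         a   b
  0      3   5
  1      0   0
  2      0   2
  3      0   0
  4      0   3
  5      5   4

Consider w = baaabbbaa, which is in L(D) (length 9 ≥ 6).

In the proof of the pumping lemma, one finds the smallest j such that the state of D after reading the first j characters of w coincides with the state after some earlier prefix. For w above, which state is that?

State sequence: 0 -b-> 5 -a-> 5 -a-> 5 -a-> 5 -b-> 4 -b-> 3 -b-> 0 -a-> 3 -a-> 0
First repeat at step 2: 5 was already visited.

The earliest repeat is at step j = 2: D is in 5, which it already visited at step i = 1.
The DFA has 6 states, so the proof of the pumping lemma guarantees a repeated state among the first 6+1 visited; the segment between the two visits is the pumpable y.

5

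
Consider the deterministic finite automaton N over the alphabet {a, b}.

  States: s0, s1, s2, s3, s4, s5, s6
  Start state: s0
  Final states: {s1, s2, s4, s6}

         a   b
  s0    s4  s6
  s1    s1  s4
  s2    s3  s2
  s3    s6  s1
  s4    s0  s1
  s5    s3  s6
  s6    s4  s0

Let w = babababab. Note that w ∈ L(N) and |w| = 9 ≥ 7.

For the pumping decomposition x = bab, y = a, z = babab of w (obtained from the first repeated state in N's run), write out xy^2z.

babaababab

xy^2z = bab·a·a·babab = babaababab.
Reading y = a takes N from s1 back to s1, so after x·y·y the machine is still in s1, and z then leads to the accepting state s1. Hence babaababab ∈ L(N).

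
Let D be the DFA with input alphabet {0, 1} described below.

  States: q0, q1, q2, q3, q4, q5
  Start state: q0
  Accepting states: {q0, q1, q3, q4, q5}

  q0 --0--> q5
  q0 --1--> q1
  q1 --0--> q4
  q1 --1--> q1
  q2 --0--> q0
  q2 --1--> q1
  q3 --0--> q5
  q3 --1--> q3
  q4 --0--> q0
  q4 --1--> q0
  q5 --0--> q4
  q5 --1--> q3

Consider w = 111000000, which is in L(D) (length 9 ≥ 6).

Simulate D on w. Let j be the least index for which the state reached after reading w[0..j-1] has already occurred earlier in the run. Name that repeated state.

Run of D on w = 1 1 1 0 0 0 0 0 0:
  step 0: q0  (start)
  step 1: q1  (read 1: q0→q1)
  step 2: q1  (read 1: q1→q1)   ← first repeat (q1 seen earlier)
  step 3: q1  (read 1: q1→q1)
  step 4: q4  (read 0: q1→q4)
  step 5: q0  (read 0: q4→q0)
  step 6: q5  (read 0: q0→q5)
  step 7: q4  (read 0: q5→q4)
  step 8: q0  (read 0: q4→q0)
  step 9: q5  (read 0: q0→q5)

The earliest repeat is at step j = 2: D is in q1, which it already visited at step i = 1.

q1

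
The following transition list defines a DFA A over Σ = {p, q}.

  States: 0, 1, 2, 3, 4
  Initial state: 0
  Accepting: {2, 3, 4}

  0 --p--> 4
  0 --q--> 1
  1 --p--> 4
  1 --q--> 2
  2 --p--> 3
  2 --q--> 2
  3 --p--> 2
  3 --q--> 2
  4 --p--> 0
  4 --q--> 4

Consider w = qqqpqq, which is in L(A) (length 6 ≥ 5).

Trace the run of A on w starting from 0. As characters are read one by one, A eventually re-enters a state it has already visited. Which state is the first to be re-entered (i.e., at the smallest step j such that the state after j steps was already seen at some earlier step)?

State sequence: 0 -q-> 1 -q-> 2 -q-> 2 -p-> 3 -q-> 2 -q-> 2
First repeat at step 3: 2 was already visited.

The earliest repeat is at step j = 3: A is in 2, which it already visited at step i = 2.
With |Q| = 5, pigeonhole forces a state repeat no later than step 5; the substring read between the first and second visits to that state can be pumped.

2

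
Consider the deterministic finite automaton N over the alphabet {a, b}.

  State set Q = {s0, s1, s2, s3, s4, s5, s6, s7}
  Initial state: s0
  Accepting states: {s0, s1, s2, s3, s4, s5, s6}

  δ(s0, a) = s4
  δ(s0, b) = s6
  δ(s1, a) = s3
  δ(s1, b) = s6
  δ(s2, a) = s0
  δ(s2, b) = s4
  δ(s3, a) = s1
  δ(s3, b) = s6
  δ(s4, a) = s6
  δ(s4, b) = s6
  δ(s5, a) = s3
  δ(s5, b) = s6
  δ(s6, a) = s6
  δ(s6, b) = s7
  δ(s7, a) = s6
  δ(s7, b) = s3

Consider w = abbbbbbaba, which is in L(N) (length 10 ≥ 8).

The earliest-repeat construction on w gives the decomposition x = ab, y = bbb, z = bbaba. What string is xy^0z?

xy⁰z = xz = ab·bbaba = abbbaba.
Reading y = bbb takes N from s6 back to s6, so after x the machine is still in s6, and z then leads to the accepting state s6. Hence abbbaba ∈ L(N).

abbbaba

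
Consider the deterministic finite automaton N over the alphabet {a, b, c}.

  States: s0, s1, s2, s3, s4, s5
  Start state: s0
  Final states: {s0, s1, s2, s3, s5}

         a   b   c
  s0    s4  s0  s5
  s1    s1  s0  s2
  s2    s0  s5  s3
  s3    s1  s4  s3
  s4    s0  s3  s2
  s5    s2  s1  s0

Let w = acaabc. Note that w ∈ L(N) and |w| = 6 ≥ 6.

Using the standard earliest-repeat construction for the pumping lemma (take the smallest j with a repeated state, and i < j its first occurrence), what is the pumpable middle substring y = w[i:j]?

State sequence: s0 -a-> s4 -c-> s2 -a-> s0 -a-> s4 -b-> s3 -c-> s3
First repeat at step 3: s0 was already visited.

So i = 0, j = 3, giving x = w[0:0] = ε, y = w[0:3] = aca, z = w[3:6] = abc.
Check: |xy| = 3 ≤ 6 and |y| = 3 ≥ 1. Reading y takes N from s0 back to s0, so every xyⁱz is accepted.

aca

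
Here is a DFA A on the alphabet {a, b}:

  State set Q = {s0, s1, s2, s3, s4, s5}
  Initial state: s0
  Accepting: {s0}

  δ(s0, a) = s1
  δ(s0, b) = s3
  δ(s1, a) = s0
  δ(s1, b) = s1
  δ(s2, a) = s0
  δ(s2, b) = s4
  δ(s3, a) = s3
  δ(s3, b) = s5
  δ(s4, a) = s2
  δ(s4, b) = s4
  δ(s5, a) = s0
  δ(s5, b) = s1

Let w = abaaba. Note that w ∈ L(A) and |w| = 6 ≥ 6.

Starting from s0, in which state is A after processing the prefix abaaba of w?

Run of A on the first 6 characters of w = a b a a b a:
  step 0: s0  (start)
  step 1: s1  (read a: s0→s1)
  step 2: s1  (read b: s1→s1)
  step 3: s0  (read a: s1→s0)
  step 4: s1  (read a: s0→s1)
  step 5: s1  (read b: s1→s1)
  step 6: s0  (read a: s1→s0)

After reading 6 characters, A is in state s0.

s0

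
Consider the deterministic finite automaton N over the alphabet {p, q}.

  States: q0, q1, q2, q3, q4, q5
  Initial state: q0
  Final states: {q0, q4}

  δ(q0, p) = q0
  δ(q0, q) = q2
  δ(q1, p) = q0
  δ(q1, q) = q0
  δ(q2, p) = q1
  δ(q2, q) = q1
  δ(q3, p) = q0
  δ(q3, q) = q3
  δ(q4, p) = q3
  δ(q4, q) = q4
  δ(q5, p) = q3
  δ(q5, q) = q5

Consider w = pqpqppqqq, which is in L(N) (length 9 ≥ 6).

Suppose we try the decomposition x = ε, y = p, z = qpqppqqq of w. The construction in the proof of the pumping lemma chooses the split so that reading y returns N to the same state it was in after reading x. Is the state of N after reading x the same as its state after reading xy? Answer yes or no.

Run of N on the first 1 characters of w = p:
  step 0: q0  (start)
  step 1: q0  (read p: q0→q0)

After x (step 0): q0. After xy (step 1): q0.
They match, so y = p drives N around a cycle from q0 back to itself; pumping y any number of times keeps N in q0 before reading z, and xyⁱz ∈ L(N) for every i ≥ 0.

yes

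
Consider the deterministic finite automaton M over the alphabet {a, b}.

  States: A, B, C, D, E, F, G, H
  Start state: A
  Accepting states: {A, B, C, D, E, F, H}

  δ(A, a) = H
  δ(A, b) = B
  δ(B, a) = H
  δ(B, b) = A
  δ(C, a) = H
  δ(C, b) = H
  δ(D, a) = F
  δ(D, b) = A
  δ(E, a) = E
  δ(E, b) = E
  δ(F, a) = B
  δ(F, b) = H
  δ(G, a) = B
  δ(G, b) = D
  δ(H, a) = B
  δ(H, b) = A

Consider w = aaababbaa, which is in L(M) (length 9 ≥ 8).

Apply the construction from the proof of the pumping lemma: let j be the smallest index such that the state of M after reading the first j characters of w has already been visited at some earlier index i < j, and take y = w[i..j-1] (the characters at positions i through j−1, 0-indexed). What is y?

aa

State sequence: A -a-> H -a-> B -a-> H -b-> A -a-> H -b-> A -b-> B -a-> H -a-> B
First repeat at step 3: H was already visited.

So i = 1, j = 3, giving x = w[0:1] = a, y = w[1:3] = aa, z = w[3:9] = babbaa.
Check: |xy| = 3 ≤ 8 and |y| = 2 ≥ 1. Reading y takes M from H back to H, so every xyⁱz is accepted.
The DFA has 8 states, so the proof of the pumping lemma guarantees a repeated state among the first 8+1 visited; the segment between the two visits is the pumpable y.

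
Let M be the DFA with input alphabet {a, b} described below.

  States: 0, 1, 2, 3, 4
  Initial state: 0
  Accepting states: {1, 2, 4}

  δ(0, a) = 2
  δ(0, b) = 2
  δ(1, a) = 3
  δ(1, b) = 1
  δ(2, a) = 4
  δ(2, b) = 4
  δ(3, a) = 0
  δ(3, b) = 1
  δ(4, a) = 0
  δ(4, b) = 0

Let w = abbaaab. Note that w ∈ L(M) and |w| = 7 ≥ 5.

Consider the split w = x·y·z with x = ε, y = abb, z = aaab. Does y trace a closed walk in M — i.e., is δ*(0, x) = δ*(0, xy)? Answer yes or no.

yes

State sequence: 0 -a-> 2 -b-> 4 -b-> 0

After x (step 0): 0. After xy (step 3): 0.
They match, so y = abb drives M around a cycle from 0 back to itself; pumping y any number of times keeps M in 0 before reading z, and xyⁱz ∈ L(M) for every i ≥ 0.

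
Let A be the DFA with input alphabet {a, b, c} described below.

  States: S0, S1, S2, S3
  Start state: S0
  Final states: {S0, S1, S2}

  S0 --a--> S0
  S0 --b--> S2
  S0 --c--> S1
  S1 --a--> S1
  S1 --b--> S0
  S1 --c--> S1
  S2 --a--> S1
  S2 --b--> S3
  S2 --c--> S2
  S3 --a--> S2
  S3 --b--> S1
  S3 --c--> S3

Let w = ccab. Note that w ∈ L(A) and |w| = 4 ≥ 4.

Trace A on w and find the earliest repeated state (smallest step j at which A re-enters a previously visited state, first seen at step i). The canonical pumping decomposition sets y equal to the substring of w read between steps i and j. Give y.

State sequence: S0 -c-> S1 -c-> S1 -a-> S1 -b-> S0
First repeat at step 2: S1 was already visited.

So i = 1, j = 2, giving x = w[0:1] = c, y = w[1:2] = c, z = w[2:4] = ab.
Check: |xy| = 2 ≤ 4 and |y| = 1 ≥ 1. Reading y takes A from S1 back to S1, so every xyⁱz is accepted.
Since A has 4 states, any run of length ≥ 4 visits 4+1 states, so by pigeonhole some state repeats within the first 4 steps — that repeat gives the pumpable loop.

c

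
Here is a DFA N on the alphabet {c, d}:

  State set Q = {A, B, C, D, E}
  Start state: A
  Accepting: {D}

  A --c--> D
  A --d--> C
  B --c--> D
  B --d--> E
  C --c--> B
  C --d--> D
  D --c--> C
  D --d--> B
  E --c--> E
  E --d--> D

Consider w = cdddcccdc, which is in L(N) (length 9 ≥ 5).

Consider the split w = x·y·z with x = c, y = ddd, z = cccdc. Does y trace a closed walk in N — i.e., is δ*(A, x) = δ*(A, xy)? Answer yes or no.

State sequence: A -c-> D -d-> B -d-> E -d-> D

After x (step 1): D. After xy (step 4): D.
They match, so y = ddd drives N around a cycle from D back to itself; pumping y any number of times keeps N in D before reading z, and xyⁱz ∈ L(N) for every i ≥ 0.

yes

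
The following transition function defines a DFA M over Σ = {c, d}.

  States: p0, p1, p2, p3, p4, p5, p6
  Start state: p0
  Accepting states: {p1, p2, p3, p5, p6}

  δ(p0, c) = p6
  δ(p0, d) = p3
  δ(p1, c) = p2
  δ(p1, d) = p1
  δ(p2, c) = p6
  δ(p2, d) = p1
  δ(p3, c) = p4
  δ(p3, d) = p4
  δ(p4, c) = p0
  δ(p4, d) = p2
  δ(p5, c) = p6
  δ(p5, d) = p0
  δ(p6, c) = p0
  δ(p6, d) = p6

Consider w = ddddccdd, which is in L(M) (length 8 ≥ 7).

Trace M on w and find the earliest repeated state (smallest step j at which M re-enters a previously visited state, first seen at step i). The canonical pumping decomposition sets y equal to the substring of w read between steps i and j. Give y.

State sequence: p0 -d-> p3 -d-> p4 -d-> p2 -d-> p1 -c-> p2 -c-> p6 -d-> p6 -d-> p6
First repeat at step 5: p2 was already visited.

So i = 3, j = 5, giving x = w[0:3] = ddd, y = w[3:5] = dc, z = w[5:8] = cdd.
Check: |xy| = 5 ≤ 7 and |y| = 2 ≥ 1. Reading y takes M from p2 back to p2, so every xyⁱz is accepted.

dc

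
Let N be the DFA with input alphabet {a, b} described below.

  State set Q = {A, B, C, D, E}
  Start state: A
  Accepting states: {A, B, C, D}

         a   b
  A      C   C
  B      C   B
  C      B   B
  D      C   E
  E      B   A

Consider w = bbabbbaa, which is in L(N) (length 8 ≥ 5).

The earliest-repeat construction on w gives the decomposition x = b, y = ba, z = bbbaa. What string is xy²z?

bbababbbaa

xy^2z = b·ba·ba·bbbaa = bbababbbaa.
Reading y = ba takes N from C back to C, so after x·y·y the machine is still in C, and z then leads to the accepting state B. Hence bbababbbaa ∈ L(N).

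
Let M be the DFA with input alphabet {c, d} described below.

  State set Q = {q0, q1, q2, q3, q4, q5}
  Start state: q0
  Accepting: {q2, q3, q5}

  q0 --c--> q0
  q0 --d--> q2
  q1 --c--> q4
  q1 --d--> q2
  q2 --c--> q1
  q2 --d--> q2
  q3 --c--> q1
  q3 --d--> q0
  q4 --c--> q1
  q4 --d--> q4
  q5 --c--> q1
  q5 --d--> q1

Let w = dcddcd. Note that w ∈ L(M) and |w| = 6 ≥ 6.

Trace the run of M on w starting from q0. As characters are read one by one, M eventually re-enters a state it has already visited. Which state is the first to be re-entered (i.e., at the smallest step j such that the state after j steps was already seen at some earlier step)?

State sequence: q0 -d-> q2 -c-> q1 -d-> q2 -d-> q2 -c-> q1 -d-> q2
First repeat at step 3: q2 was already visited.

The earliest repeat is at step j = 3: M is in q2, which it already visited at step i = 1.

q2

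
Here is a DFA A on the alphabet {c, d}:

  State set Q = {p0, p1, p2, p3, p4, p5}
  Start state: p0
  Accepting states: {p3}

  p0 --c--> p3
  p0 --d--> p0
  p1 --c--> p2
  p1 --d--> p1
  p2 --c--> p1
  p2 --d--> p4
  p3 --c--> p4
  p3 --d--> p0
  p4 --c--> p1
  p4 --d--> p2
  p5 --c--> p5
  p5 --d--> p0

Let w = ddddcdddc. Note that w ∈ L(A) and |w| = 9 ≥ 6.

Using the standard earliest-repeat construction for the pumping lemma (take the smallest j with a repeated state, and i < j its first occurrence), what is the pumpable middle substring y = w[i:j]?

Run of A on w = d d d d c d d d c:
  step 0: p0  (start)
  step 1: p0  (read d: p0→p0)   ← first repeat (p0 seen earlier)
  step 2: p0  (read d: p0→p0)
  step 3: p0  (read d: p0→p0)
  step 4: p0  (read d: p0→p0)
  step 5: p3  (read c: p0→p3)
  step 6: p0  (read d: p3→p0)
  step 7: p0  (read d: p0→p0)
  step 8: p0  (read d: p0→p0)
  step 9: p3  (read c: p0→p3)

So i = 0, j = 1, giving x = w[0:0] = ε, y = w[0:1] = d, z = w[1:9] = dddcdddc.
Check: |xy| = 1 ≤ 6 and |y| = 1 ≥ 1. Reading y takes A from p0 back to p0, so every xyⁱz is accepted.
The DFA has 6 states, so the proof of the pumping lemma guarantees a repeated state among the first 6+1 visited; the segment between the two visits is the pumpable y.

d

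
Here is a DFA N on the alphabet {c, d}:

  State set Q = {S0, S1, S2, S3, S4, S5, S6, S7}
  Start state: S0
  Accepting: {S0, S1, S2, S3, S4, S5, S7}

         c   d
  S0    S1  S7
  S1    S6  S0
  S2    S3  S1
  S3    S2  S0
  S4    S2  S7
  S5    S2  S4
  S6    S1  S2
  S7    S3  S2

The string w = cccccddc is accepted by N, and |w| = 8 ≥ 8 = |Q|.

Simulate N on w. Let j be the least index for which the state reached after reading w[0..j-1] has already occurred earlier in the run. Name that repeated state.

State sequence: S0 -c-> S1 -c-> S6 -c-> S1 -c-> S6 -c-> S1 -d-> S0 -d-> S7 -c-> S3
First repeat at step 3: S1 was already visited.

The earliest repeat is at step j = 3: N is in S1, which it already visited at step i = 1.
Pumping length from the standard proof: p = 8 (the number of states). The repeated state found above gives |xy| = j ≤ 8 and |y| = j − i ≥ 1.

S1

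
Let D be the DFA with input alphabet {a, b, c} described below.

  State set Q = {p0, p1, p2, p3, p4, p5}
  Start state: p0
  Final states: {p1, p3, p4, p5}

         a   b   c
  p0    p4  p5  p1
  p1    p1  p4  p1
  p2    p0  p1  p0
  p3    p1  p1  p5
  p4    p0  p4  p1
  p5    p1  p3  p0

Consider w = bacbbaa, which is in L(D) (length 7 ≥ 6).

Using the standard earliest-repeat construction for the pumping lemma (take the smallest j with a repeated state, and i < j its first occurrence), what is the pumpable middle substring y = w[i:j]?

Run of D on w = b a c b b a a:
  step 0: p0  (start)
  step 1: p5  (read b: p0→p5)
  step 2: p1  (read a: p5→p1)
  step 3: p1  (read c: p1→p1)   ← first repeat (p1 seen earlier)
  step 4: p4  (read b: p1→p4)
  step 5: p4  (read b: p4→p4)
  step 6: p0  (read a: p4→p0)
  step 7: p4  (read a: p0→p4)

So i = 2, j = 3, giving x = w[0:2] = ba, y = w[2:3] = c, z = w[3:7] = bbaa.
Check: |xy| = 3 ≤ 6 and |y| = 1 ≥ 1. Reading y takes D from p1 back to p1, so every xyⁱz is accepted.
Since D has 6 states, any run of length ≥ 6 visits 6+1 states, so by pigeonhole some state repeats within the first 6 steps — that repeat gives the pumpable loop.

c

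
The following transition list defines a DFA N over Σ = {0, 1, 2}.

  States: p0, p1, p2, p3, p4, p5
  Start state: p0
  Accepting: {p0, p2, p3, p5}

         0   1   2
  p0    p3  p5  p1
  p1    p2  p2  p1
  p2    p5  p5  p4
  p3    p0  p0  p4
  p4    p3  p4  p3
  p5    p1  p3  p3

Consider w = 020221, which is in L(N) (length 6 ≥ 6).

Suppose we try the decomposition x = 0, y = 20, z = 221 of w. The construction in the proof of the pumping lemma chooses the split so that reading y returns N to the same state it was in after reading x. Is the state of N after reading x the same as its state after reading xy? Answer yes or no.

Run of N on the first 3 characters of w = 0 2 0:
  step 0: p0  (start)
  step 1: p3  (read 0: p0→p3)
  step 2: p4  (read 2: p3→p4)
  step 3: p3  (read 0: p4→p3)

After x (step 1): p3. After xy (step 3): p3.
They match, so y = 20 drives N around a cycle from p3 back to itself; pumping y any number of times keeps N in p3 before reading z, and xyⁱz ∈ L(N) for every i ≥ 0.

yes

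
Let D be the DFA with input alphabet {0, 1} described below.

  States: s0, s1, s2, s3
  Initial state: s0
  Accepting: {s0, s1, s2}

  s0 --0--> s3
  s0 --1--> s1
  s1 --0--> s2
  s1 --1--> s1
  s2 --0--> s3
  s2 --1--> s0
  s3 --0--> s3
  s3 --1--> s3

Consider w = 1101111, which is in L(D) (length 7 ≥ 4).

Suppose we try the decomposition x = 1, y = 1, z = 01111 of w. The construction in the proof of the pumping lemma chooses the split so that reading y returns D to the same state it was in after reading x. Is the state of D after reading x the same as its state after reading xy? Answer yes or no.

State sequence: s0 -1-> s1 -1-> s1

After x (step 1): s1. After xy (step 2): s1.
They match, so y = 1 drives D around a cycle from s1 back to itself; pumping y any number of times keeps D in s1 before reading z, and xyⁱz ∈ L(D) for every i ≥ 0.

yes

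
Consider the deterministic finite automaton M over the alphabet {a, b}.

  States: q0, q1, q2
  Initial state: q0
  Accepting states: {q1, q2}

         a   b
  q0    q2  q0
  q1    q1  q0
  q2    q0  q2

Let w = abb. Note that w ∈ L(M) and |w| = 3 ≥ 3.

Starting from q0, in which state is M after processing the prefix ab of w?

q2

State sequence: q0 -a-> q2 -b-> q2

After reading 2 characters, M is in state q2.
(This kind of state-tracing is the core of the pumping-lemma construction: with 3 states, pigeonhole forces a repeat within the first 3 steps.)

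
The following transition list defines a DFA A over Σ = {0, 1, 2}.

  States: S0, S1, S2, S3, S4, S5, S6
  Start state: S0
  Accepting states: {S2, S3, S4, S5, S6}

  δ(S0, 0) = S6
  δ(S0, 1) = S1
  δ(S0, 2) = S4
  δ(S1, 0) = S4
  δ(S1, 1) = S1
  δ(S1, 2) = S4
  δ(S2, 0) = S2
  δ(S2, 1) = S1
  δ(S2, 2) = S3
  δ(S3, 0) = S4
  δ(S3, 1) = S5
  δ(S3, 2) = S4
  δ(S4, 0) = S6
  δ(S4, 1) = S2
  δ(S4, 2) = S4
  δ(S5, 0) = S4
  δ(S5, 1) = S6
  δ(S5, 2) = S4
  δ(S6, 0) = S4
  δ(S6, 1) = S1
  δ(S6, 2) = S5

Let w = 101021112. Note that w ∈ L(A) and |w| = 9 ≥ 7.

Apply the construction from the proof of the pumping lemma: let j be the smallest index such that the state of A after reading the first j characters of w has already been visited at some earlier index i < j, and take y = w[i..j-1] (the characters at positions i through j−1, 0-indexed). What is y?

Run of A on w = 1 0 1 0 2 1 1 1 2:
  step 0: S0  (start)
  step 1: S1  (read 1: S0→S1)
  step 2: S4  (read 0: S1→S4)
  step 3: S2  (read 1: S4→S2)
  step 4: S2  (read 0: S2→S2)   ← first repeat (S2 seen earlier)
  step 5: S3  (read 2: S2→S3)
  step 6: S5  (read 1: S3→S5)
  step 7: S6  (read 1: S5→S6)
  step 8: S1  (read 1: S6→S1)
  step 9: S4  (read 2: S1→S4)

So i = 3, j = 4, giving x = w[0:3] = 101, y = w[3:4] = 0, z = w[4:9] = 21112.
Check: |xy| = 4 ≤ 7 and |y| = 1 ≥ 1. Reading y takes A from S2 back to S2, so every xyⁱz is accepted.

0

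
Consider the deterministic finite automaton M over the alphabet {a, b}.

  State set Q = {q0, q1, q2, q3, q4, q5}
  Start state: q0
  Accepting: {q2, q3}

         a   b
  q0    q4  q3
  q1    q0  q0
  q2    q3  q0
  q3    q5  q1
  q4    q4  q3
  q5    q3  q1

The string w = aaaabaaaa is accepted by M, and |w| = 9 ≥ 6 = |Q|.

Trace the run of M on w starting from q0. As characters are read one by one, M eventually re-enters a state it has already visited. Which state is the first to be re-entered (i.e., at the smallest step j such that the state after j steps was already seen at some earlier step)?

State sequence: q0 -a-> q4 -a-> q4 -a-> q4 -a-> q4 -b-> q3 -a-> q5 -a-> q3 -a-> q5 -a-> q3
First repeat at step 2: q4 was already visited.

The earliest repeat is at step j = 2: M is in q4, which it already visited at step i = 1.
The DFA has 6 states, so the proof of the pumping lemma guarantees a repeated state among the first 6+1 visited; the segment between the two visits is the pumpable y.

q4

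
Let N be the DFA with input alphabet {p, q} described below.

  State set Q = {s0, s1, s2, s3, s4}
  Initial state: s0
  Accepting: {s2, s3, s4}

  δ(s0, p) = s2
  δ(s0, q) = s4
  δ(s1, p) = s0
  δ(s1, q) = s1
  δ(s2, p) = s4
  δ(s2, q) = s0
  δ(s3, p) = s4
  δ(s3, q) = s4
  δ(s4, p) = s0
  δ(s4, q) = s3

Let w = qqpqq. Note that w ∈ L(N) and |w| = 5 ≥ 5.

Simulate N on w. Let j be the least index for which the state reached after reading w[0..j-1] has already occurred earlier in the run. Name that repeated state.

s4

Run of N on w = q q p q q:
  step 0: s0  (start)
  step 1: s4  (read q: s0→s4)
  step 2: s3  (read q: s4→s3)
  step 3: s4  (read p: s3→s4)   ← first repeat (s4 seen earlier)
  step 4: s3  (read q: s4→s3)
  step 5: s4  (read q: s3→s4)

The earliest repeat is at step j = 3: N is in s4, which it already visited at step i = 1.
Pumping length from the standard proof: p = 5 (the number of states). The repeated state found above gives |xy| = j ≤ 5 and |y| = j − i ≥ 1.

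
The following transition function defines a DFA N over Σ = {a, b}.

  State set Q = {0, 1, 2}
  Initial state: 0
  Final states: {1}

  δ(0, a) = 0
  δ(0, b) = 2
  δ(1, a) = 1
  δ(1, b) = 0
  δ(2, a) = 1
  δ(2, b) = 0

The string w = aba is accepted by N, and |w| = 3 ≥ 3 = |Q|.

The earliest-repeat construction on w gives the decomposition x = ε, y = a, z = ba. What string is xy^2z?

xy^2z = ε·a·a·ba = aaba.
Reading y = a takes N from 0 back to 0, so after x·y·y the machine is still in 0, and z then leads to the accepting state 1. Hence aaba ∈ L(N).

aaba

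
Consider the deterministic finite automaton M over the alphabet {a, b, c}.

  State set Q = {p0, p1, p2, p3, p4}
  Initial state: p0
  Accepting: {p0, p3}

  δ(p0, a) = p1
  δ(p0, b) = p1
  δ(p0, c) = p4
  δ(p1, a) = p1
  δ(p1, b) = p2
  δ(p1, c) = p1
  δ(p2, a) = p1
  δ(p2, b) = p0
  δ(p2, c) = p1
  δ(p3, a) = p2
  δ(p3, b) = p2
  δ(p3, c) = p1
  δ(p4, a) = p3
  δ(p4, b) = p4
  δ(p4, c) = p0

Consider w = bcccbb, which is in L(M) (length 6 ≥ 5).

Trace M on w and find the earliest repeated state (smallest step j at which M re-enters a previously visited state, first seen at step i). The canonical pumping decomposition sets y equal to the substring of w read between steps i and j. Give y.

Run of M on w = b c c c b b:
  step 0: p0  (start)
  step 1: p1  (read b: p0→p1)
  step 2: p1  (read c: p1→p1)   ← first repeat (p1 seen earlier)
  step 3: p1  (read c: p1→p1)
  step 4: p1  (read c: p1→p1)
  step 5: p2  (read b: p1→p2)
  step 6: p0  (read b: p2→p0)

So i = 1, j = 2, giving x = w[0:1] = b, y = w[1:2] = c, z = w[2:6] = ccbb.
Check: |xy| = 2 ≤ 5 and |y| = 1 ≥ 1. Reading y takes M from p1 back to p1, so every xyⁱz is accepted.

c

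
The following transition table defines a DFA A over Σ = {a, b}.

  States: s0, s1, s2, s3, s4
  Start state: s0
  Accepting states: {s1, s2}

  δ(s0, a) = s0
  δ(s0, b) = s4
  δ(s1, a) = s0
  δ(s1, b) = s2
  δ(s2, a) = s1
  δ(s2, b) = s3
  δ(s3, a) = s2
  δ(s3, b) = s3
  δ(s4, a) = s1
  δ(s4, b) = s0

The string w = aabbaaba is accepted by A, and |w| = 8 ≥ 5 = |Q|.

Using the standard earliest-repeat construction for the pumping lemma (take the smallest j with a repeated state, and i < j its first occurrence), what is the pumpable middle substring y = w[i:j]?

State sequence: s0 -a-> s0 -a-> s0 -b-> s4 -b-> s0 -a-> s0 -a-> s0 -b-> s4 -a-> s1
First repeat at step 1: s0 was already visited.

So i = 0, j = 1, giving x = w[0:0] = ε, y = w[0:1] = a, z = w[1:8] = abbaaba.
Check: |xy| = 1 ≤ 5 and |y| = 1 ≥ 1. Reading y takes A from s0 back to s0, so every xyⁱz is accepted.

a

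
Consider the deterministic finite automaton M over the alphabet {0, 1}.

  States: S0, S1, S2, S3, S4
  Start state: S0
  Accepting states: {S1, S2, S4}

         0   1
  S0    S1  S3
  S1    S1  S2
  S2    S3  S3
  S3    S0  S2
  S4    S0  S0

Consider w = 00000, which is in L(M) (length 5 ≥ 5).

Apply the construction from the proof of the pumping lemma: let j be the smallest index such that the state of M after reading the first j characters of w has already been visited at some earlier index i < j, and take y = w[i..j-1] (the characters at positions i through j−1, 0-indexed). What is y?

State sequence: S0 -0-> S1 -0-> S1 -0-> S1 -0-> S1 -0-> S1
First repeat at step 2: S1 was already visited.

So i = 1, j = 2, giving x = w[0:1] = 0, y = w[1:2] = 0, z = w[2:5] = 000.
Check: |xy| = 2 ≤ 5 and |y| = 1 ≥ 1. Reading y takes M from S1 back to S1, so every xyⁱz is accepted.
Since M has 5 states, any run of length ≥ 5 visits 5+1 states, so by pigeonhole some state repeats within the first 5 steps — that repeat gives the pumpable loop.

0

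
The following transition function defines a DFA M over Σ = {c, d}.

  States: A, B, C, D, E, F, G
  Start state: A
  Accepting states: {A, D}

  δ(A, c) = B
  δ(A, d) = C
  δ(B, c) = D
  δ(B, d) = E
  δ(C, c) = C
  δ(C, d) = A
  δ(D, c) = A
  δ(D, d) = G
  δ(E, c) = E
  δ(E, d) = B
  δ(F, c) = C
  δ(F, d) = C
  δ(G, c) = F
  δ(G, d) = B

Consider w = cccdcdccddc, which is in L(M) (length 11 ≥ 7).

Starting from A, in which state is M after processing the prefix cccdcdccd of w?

State sequence: A -c-> B -c-> D -c-> A -d-> C -c-> C -d-> A -c-> B -c-> D -d-> G

After reading 9 characters, M is in state G.
(This kind of state-tracing is the core of the pumping-lemma construction: with 7 states, pigeonhole forces a repeat within the first 7 steps.)

G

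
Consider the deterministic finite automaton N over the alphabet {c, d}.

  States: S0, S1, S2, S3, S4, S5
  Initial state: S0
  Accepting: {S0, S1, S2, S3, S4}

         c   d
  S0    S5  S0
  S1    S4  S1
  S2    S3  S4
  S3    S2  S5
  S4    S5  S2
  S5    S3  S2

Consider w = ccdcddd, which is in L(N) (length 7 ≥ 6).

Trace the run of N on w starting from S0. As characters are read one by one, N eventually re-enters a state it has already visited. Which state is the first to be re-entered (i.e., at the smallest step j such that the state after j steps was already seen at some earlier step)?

Run of N on w = c c d c d d d:
  step 0: S0  (start)
  step 1: S5  (read c: S0→S5)
  step 2: S3  (read c: S5→S3)
  step 3: S5  (read d: S3→S5)   ← first repeat (S5 seen earlier)
  step 4: S3  (read c: S5→S3)
  step 5: S5  (read d: S3→S5)
  step 6: S2  (read d: S5→S2)
  step 7: S4  (read d: S2→S4)

The earliest repeat is at step j = 3: N is in S5, which it already visited at step i = 1.

S5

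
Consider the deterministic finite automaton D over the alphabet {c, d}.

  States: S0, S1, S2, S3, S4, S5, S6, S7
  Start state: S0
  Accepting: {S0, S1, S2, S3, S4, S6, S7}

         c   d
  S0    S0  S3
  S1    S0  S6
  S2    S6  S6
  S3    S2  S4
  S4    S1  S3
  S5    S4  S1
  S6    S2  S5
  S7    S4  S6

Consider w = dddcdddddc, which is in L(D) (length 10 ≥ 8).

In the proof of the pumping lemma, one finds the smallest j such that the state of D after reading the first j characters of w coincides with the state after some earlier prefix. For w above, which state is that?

S3

Run of D on w = d d d c d d d d d c:
  step 0: S0  (start)
  step 1: S3  (read d: S0→S3)
  step 2: S4  (read d: S3→S4)
  step 3: S3  (read d: S4→S3)   ← first repeat (S3 seen earlier)
  step 4: S2  (read c: S3→S2)
  step 5: S6  (read d: S2→S6)
  step 6: S5  (read d: S6→S5)
  step 7: S1  (read d: S5→S1)
  step 8: S6  (read d: S1→S6)
  step 9: S5  (read d: S6→S5)
  step 10: S4  (read c: S5→S4)

The earliest repeat is at step j = 3: D is in S3, which it already visited at step i = 1.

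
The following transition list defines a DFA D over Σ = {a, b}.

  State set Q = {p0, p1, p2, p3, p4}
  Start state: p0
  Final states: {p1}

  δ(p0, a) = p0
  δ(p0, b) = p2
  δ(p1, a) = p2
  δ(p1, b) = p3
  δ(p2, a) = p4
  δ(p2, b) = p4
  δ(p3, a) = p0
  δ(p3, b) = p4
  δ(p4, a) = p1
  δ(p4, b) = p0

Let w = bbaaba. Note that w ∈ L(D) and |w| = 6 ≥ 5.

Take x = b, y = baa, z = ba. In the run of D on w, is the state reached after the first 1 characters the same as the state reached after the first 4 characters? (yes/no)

Run of D on the first 4 characters of w = b b a a:
  step 0: p0  (start)
  step 1: p2  (read b: p0→p2)
  step 2: p4  (read b: p2→p4)
  step 3: p1  (read a: p4→p1)
  step 4: p2  (read a: p1→p2)

After x (step 1): p2. After xy (step 4): p2.
They match, so y = baa drives D around a cycle from p2 back to itself; pumping y any number of times keeps D in p2 before reading z, and xyⁱz ∈ L(D) for every i ≥ 0.

yes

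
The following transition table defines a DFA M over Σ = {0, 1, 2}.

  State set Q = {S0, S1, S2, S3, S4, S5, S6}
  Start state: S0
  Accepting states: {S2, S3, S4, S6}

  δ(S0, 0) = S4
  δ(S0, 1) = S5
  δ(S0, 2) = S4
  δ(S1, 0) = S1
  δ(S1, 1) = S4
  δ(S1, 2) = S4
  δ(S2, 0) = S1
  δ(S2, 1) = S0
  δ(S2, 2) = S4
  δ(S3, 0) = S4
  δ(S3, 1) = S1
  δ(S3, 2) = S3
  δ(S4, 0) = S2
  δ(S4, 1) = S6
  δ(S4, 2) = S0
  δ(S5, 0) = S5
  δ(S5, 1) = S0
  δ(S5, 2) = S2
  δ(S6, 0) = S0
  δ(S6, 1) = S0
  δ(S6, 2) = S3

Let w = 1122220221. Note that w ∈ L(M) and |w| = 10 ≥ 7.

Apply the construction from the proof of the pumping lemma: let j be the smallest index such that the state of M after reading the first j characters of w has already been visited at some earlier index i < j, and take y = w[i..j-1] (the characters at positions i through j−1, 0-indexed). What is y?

11

State sequence: S0 -1-> S5 -1-> S0 -2-> S4 -2-> S0 -2-> S4 -2-> S0 -0-> S4 -2-> S0 -2-> S4 -1-> S6
First repeat at step 2: S0 was already visited.

So i = 0, j = 2, giving x = w[0:0] = ε, y = w[0:2] = 11, z = w[2:10] = 22220221.
Check: |xy| = 2 ≤ 7 and |y| = 2 ≥ 1. Reading y takes M from S0 back to S0, so every xyⁱz is accepted.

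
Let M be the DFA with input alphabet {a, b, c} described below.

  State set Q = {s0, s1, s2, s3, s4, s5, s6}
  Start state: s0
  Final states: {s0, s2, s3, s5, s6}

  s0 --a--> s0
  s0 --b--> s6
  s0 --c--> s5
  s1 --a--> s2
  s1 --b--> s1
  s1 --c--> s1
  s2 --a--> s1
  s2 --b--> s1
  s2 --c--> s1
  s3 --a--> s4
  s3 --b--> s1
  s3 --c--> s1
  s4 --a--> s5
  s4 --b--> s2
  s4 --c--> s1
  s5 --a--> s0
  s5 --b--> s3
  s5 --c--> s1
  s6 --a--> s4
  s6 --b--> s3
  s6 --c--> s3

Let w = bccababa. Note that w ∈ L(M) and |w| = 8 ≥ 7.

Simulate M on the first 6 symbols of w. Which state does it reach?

s2

Run of M on the first 6 characters of w = b c c a b a:
  step 0: s0  (start)
  step 1: s6  (read b: s0→s6)
  step 2: s3  (read c: s6→s3)
  step 3: s1  (read c: s3→s1)
  step 4: s2  (read a: s1→s2)
  step 5: s1  (read b: s2→s1)
  step 6: s2  (read a: s1→s2)

After reading 6 characters, M is in state s2.
(This kind of state-tracing is the core of the pumping-lemma construction: with 7 states, pigeonhole forces a repeat within the first 7 steps.)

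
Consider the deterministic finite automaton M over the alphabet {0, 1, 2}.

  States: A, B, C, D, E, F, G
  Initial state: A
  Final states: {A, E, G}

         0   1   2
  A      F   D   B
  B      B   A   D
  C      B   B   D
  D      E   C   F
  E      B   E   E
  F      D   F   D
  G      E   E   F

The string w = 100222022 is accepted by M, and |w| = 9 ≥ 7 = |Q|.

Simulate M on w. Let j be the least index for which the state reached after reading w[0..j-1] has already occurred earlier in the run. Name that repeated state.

D

Run of M on w = 1 0 0 2 2 2 0 2 2:
  step 0: A  (start)
  step 1: D  (read 1: A→D)
  step 2: E  (read 0: D→E)
  step 3: B  (read 0: E→B)
  step 4: D  (read 2: B→D)   ← first repeat (D seen earlier)
  step 5: F  (read 2: D→F)
  step 6: D  (read 2: F→D)
  step 7: E  (read 0: D→E)
  step 8: E  (read 2: E→E)
  step 9: E  (read 2: E→E)

The earliest repeat is at step j = 4: M is in D, which it already visited at step i = 1.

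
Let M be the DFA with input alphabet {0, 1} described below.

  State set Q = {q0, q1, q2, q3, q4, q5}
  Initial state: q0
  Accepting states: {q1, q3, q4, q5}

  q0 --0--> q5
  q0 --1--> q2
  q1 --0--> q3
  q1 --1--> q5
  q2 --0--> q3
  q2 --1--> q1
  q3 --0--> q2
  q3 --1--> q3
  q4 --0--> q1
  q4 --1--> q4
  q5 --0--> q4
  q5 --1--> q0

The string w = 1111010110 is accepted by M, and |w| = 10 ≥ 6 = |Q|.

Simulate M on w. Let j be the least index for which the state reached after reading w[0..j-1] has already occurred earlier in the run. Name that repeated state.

State sequence: q0 -1-> q2 -1-> q1 -1-> q5 -1-> q0 -0-> q5 -1-> q0 -0-> q5 -1-> q0 -1-> q2 -0-> q3
First repeat at step 4: q0 was already visited.

The earliest repeat is at step j = 4: M is in q0, which it already visited at step i = 0.
Since M has 6 states, any run of length ≥ 6 visits 6+1 states, so by pigeonhole some state repeats within the first 6 steps — that repeat gives the pumpable loop.

q0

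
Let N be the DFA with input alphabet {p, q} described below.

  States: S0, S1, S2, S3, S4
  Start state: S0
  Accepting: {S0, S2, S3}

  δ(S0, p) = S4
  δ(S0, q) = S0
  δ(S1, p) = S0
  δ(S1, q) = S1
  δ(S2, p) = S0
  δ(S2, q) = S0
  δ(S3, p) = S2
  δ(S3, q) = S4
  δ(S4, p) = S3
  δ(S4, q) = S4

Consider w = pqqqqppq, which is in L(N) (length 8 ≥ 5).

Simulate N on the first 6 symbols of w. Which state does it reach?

State sequence: S0 -p-> S4 -q-> S4 -q-> S4 -q-> S4 -q-> S4 -p-> S3

After reading 6 characters, N is in state S3.
(This kind of state-tracing is the core of the pumping-lemma construction: with 5 states, pigeonhole forces a repeat within the first 5 steps.)

S3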